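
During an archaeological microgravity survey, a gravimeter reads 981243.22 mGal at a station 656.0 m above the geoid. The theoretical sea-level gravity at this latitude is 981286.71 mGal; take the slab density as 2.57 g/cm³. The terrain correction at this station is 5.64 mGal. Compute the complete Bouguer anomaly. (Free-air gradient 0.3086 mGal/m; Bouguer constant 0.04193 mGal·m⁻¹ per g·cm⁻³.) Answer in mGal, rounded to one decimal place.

93.9

Free-air correction = 0.3086 × 656.0 = 202.44 mGal
Free-air anomaly = 981243.22 − 981286.71 + (202.44) = 158.95 mGal
Bouguer slab correction = 0.04193 × 2.57 × 656.0 = 70.69 mGal
Simple Bouguer anomaly = 158.95 − (70.69) = 88.26 mGal
Complete Bouguer anomaly = 88.26 + 5.64 = 93.90 mGal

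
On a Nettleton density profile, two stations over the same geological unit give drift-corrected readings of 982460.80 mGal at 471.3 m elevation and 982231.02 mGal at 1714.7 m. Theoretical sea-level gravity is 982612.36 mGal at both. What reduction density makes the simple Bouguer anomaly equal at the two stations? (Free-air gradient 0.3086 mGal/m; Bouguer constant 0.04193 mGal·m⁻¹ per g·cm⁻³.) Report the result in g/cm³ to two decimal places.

2.95

Δg_obs = 982231.02 − 982460.80 = -229.78 mGal over Δh = 1714.7 − 471.3 = 1243.4 m
Equal Bouguer anomalies ⇒ Δg_obs + (0.3086 − 0.04193ρ)·Δh = 0
0.3086 − 0.04193ρ = −Δg_obs/Δh = 0.18480
ρ = (0.3086 − 0.18480) / 0.04193 = 2.95 g/cm³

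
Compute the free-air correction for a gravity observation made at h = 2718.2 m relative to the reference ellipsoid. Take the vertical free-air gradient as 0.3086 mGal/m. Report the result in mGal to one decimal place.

Free-air correction = 0.3086 × 2718.2 = 838.8 mGal

838.8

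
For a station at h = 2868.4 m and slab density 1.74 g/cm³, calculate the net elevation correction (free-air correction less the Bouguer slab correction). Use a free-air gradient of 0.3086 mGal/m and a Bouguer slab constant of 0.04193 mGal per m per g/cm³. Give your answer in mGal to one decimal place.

Combined gradient = 0.3086 − 0.04193 × 1.74 = 0.2356418 mGal/m
Combined elevation correction = 0.2356418 × 2868.4 = 675.9 mGal

675.9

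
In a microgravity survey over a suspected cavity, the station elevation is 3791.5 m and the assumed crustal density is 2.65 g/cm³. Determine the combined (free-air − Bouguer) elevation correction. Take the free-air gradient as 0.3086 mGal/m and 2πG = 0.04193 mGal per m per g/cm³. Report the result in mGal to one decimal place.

Combined gradient = 0.3086 − 0.04193 × 2.65 = 0.1974855 mGal/m
Combined elevation correction = 0.1974855 × 3791.5 = 748.8 mGal

748.8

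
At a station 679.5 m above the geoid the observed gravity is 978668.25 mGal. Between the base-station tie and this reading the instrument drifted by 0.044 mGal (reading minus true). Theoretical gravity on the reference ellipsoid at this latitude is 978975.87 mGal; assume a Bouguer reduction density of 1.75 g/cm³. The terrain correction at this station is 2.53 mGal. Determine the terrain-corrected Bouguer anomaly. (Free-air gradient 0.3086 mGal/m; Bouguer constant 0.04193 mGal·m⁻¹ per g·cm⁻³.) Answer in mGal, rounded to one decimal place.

-145.3

Drift-corrected reading = 978668.25 − (0.044) = 978668.206 mGal
Free-air correction = 0.3086 × 679.5 = 209.69 mGal
Free-air anomaly = 978668.206 − 978975.87 + (209.69) = -97.974 mGal
Bouguer slab correction = 0.04193 × 1.75 × 679.5 = 49.86 mGal
Simple Bouguer anomaly = -97.974 − (49.86) = -147.834 mGal
Complete Bouguer anomaly = -147.834 + 2.53 = -145.304 mGal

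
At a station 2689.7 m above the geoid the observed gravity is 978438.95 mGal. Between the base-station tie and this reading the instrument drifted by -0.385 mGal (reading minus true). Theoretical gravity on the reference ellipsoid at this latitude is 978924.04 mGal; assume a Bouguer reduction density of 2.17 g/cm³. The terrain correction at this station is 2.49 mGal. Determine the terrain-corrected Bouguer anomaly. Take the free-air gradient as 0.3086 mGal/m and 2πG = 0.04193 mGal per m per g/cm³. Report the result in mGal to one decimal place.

103.1

Drift-corrected reading = 978438.95 − (-0.385) = 978439.335 mGal
Free-air correction = 0.3086 × 2689.7 = 830.04 mGal
Free-air anomaly = 978439.335 − 978924.04 + (830.04) = 345.335 mGal
Bouguer slab correction = 0.04193 × 2.17 × 2689.7 = 244.73 mGal
Simple Bouguer anomaly = 345.335 − (244.73) = 100.605 mGal
Complete Bouguer anomaly = 100.605 + 2.49 = 103.095 mGal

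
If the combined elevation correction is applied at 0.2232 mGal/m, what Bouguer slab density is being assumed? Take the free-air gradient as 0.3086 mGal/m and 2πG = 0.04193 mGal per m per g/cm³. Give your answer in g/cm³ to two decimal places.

0.2232 = 0.3086 − 0.04193 × ρ
ρ = (0.3086 − 0.2232) / 0.04193 = 2.04 g/cm³

2.04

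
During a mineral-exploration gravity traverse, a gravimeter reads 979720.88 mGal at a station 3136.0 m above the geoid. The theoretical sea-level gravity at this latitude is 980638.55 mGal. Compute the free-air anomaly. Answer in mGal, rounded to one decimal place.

50.1

Free-air correction = 0.3086 × 3136.0 = 967.77 mGal
Free-air anomaly = 979720.88 − 980638.55 + (967.77) = 50.10 mGal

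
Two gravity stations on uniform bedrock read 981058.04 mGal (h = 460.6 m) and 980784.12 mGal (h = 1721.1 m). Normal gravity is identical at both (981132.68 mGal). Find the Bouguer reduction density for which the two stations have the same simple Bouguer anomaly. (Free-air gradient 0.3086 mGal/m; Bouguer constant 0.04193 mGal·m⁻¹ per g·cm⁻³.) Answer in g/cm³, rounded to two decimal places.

2.18

Δg_obs = 980784.12 − 981058.04 = -273.92 mGal over Δh = 1721.1 − 460.6 = 1260.5 m
Equal Bouguer anomalies ⇒ Δg_obs + (0.3086 − 0.04193ρ)·Δh = 0
0.3086 − 0.04193ρ = −Δg_obs/Δh = 0.21731
ρ = (0.3086 − 0.21731) / 0.04193 = 2.18 g/cm³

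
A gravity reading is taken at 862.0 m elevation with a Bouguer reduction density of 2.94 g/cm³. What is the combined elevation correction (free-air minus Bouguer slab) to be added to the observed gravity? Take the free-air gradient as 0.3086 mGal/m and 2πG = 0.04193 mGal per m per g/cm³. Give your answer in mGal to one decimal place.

159.8

Combined gradient = 0.3086 − 0.04193 × 2.94 = 0.1853258 mGal/m
Combined elevation correction = 0.1853258 × 862.0 = 159.8 mGal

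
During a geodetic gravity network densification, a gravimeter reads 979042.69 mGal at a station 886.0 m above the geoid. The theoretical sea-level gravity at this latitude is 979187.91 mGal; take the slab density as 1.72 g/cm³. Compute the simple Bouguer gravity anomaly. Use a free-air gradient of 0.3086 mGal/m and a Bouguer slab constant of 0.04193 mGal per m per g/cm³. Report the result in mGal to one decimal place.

Free-air correction = 0.3086 × 886.0 = 273.42 mGal
Free-air anomaly = 979042.69 − 979187.91 + (273.42) = 128.20 mGal
Bouguer slab correction = 0.04193 × 1.72 × 886.0 = 63.90 mGal
Simple Bouguer anomaly = 128.20 − (63.90) = 64.30 mGal

64.3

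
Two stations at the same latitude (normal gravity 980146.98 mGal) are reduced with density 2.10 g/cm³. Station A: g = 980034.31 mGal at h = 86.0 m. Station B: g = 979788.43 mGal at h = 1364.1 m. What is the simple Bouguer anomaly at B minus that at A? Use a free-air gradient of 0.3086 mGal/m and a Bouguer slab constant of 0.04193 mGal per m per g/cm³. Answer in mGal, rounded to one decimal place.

36.0

Δg_SB(A) = 980034.31 − 980146.98 + 0.3086×86.0 − 0.04193×2.10×86.0 = -93.70 mGal
Δg_SB(B) = 979788.43 − 980146.98 + 0.3086×1364.1 − 0.04193×2.10×1364.1 = -57.70 mGal
Difference = -57.70 − (-93.70) = 36.00 mGal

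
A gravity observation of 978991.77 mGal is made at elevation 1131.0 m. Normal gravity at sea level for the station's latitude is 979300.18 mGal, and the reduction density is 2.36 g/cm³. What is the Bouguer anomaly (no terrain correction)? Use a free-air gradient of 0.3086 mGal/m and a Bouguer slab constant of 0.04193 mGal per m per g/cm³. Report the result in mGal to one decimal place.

-71.3

Free-air correction = 0.3086 × 1131.0 = 349.03 mGal
Free-air anomaly = 978991.77 − 979300.18 + (349.03) = 40.62 mGal
Bouguer slab correction = 0.04193 × 2.36 × 1131.0 = 111.92 mGal
Simple Bouguer anomaly = 40.62 − (111.92) = -71.30 mGal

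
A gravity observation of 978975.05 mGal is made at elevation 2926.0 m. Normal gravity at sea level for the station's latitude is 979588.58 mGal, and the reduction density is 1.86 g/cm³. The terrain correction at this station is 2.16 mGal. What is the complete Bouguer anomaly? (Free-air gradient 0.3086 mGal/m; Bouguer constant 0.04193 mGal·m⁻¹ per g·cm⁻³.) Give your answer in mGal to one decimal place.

63.4

Free-air correction = 0.3086 × 2926.0 = 902.96 mGal
Free-air anomaly = 978975.05 − 979588.58 + (902.96) = 289.43 mGal
Bouguer slab correction = 0.04193 × 1.86 × 2926.0 = 228.20 mGal
Simple Bouguer anomaly = 289.43 − (228.20) = 61.23 mGal
Complete Bouguer anomaly = 61.23 + 2.16 = 63.39 mGal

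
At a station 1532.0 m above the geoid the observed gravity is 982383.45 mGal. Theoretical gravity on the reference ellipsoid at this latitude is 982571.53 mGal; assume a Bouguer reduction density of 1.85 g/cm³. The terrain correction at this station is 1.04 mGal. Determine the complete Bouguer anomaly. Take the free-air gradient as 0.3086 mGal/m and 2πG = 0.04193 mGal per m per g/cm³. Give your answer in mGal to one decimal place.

166.9

Free-air correction = 0.3086 × 1532.0 = 472.78 mGal
Free-air anomaly = 982383.45 − 982571.53 + (472.78) = 284.70 mGal
Bouguer slab correction = 0.04193 × 1.85 × 1532.0 = 118.84 mGal
Simple Bouguer anomaly = 284.70 − (118.84) = 165.86 mGal
Complete Bouguer anomaly = 165.86 + 1.04 = 166.90 mGal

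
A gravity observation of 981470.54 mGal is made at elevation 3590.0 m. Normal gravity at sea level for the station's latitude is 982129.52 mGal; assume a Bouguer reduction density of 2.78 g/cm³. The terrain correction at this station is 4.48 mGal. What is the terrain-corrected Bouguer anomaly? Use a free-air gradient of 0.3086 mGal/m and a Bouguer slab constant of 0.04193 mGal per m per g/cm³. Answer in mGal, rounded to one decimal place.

Free-air correction = 0.3086 × 3590.0 = 1107.87 mGal
Free-air anomaly = 981470.54 − 982129.52 + (1107.87) = 448.89 mGal
Bouguer slab correction = 0.04193 × 2.78 × 3590.0 = 418.47 mGal
Simple Bouguer anomaly = 448.89 − (418.47) = 30.42 mGal
Complete Bouguer anomaly = 30.42 + 4.48 = 34.90 mGal

34.9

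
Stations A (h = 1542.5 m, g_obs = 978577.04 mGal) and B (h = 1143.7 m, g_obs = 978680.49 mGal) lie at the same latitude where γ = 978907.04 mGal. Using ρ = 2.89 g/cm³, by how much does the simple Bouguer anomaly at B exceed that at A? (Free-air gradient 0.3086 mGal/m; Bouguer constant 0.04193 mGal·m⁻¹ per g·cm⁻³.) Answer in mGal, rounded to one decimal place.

Δg_SB(A) = 978577.04 − 978907.04 + 0.3086×1542.5 − 0.04193×2.89×1542.5 = -40.90 mGal
Δg_SB(B) = 978680.49 − 978907.04 + 0.3086×1143.7 − 0.04193×2.89×1143.7 = -12.20 mGal
Difference = -12.20 − (-40.90) = 28.70 mGal

28.7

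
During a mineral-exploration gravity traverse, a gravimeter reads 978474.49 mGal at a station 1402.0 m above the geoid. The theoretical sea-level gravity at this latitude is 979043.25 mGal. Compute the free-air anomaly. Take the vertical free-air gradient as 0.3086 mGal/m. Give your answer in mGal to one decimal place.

-136.1

Free-air correction = 0.3086 × 1402.0 = 432.66 mGal
Free-air anomaly = 978474.49 − 979043.25 + (432.66) = -136.10 mGal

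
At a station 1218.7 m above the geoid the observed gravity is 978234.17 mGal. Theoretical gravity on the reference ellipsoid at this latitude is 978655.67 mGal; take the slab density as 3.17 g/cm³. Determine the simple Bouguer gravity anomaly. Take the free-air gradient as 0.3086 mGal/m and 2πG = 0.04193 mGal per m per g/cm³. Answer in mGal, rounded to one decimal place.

Free-air correction = 0.3086 × 1218.7 = 376.09 mGal
Free-air anomaly = 978234.17 − 978655.67 + (376.09) = -45.41 mGal
Bouguer slab correction = 0.04193 × 3.17 × 1218.7 = 161.99 mGal
Simple Bouguer anomaly = -45.41 − (161.99) = -207.40 mGal

-207.4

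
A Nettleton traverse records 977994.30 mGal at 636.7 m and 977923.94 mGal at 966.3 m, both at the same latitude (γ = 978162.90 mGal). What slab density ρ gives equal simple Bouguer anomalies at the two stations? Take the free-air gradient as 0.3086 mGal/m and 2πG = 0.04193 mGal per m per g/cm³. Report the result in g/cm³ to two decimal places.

2.27

Δg_obs = 977923.94 − 977994.30 = -70.36 mGal over Δh = 966.3 − 636.7 = 329.6 m
Equal Bouguer anomalies ⇒ Δg_obs + (0.3086 − 0.04193ρ)·Δh = 0
0.3086 − 0.04193ρ = −Δg_obs/Δh = 0.21347
ρ = (0.3086 − 0.21347) / 0.04193 = 2.27 g/cm³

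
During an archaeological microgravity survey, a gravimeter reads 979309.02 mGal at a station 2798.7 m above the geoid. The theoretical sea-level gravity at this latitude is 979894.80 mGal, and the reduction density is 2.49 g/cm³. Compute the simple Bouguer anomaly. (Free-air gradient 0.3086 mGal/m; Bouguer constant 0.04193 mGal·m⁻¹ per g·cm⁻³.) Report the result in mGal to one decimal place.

-14.3

Free-air correction = 0.3086 × 2798.7 = 863.68 mGal
Free-air anomaly = 979309.02 − 979894.80 + (863.68) = 277.90 mGal
Bouguer slab correction = 0.04193 × 2.49 × 2798.7 = 292.20 mGal
Simple Bouguer anomaly = 277.90 − (292.20) = -14.30 mGal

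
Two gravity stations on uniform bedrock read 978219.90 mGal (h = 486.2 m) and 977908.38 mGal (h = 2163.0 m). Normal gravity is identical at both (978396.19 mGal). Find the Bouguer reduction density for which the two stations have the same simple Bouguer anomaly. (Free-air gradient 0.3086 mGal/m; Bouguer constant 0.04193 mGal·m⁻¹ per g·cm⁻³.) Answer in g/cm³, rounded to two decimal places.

2.93

Δg_obs = 977908.38 − 978219.90 = -311.52 mGal over Δh = 2163.0 − 486.2 = 1676.8 m
Equal Bouguer anomalies ⇒ Δg_obs + (0.3086 − 0.04193ρ)·Δh = 0
0.3086 − 0.04193ρ = −Δg_obs/Δh = 0.18578
ρ = (0.3086 − 0.18578) / 0.04193 = 2.93 g/cm³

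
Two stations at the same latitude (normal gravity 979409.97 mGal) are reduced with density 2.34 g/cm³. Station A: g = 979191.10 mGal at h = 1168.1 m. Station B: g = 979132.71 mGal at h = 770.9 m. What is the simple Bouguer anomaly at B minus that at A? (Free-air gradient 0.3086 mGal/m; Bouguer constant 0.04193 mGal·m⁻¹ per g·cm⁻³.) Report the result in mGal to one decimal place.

-142.0

Δg_SB(A) = 979191.10 − 979409.97 + 0.3086×1168.1 − 0.04193×2.34×1168.1 = 27.00 mGal
Δg_SB(B) = 979132.71 − 979409.97 + 0.3086×770.9 − 0.04193×2.34×770.9 = -115.00 mGal
Difference = -115.00 − (27.00) = -142.00 mGal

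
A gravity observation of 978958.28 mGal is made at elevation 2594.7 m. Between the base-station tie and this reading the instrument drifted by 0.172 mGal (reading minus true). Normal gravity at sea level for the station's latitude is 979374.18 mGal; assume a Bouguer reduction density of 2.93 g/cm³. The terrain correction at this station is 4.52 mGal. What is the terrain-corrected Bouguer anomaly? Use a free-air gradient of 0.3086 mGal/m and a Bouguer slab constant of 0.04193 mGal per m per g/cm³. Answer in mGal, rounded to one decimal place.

Drift-corrected reading = 978958.28 − (0.172) = 978958.108 mGal
Free-air correction = 0.3086 × 2594.7 = 800.72 mGal
Free-air anomaly = 978958.108 − 979374.18 + (800.72) = 384.648 mGal
Bouguer slab correction = 0.04193 × 2.93 × 2594.7 = 318.77 mGal
Simple Bouguer anomaly = 384.648 − (318.77) = 65.878 mGal
Complete Bouguer anomaly = 65.878 + 4.52 = 70.398 mGal

70.4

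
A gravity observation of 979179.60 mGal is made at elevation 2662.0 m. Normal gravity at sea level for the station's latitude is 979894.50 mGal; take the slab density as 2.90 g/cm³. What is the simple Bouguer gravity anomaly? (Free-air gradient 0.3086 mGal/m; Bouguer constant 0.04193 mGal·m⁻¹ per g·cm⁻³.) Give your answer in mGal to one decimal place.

Free-air correction = 0.3086 × 2662.0 = 821.49 mGal
Free-air anomaly = 979179.60 − 979894.50 + (821.49) = 106.59 mGal
Bouguer slab correction = 0.04193 × 2.90 × 2662.0 = 323.69 mGal
Simple Bouguer anomaly = 106.59 − (323.69) = -217.10 mGal

-217.1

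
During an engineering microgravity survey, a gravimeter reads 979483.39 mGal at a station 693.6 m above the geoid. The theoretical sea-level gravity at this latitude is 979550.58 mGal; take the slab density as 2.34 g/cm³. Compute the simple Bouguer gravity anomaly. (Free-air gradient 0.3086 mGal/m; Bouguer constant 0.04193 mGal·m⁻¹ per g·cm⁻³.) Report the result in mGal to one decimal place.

Free-air correction = 0.3086 × 693.6 = 214.04 mGal
Free-air anomaly = 979483.39 − 979550.58 + (214.04) = 146.85 mGal
Bouguer slab correction = 0.04193 × 2.34 × 693.6 = 68.05 mGal
Simple Bouguer anomaly = 146.85 − (68.05) = 78.80 mGal

78.8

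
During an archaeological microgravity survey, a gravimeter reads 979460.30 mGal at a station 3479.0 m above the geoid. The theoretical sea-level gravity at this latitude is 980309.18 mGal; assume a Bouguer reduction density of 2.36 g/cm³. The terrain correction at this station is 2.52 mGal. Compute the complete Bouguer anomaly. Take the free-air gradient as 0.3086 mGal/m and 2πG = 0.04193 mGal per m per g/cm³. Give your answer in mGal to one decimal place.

Free-air correction = 0.3086 × 3479.0 = 1073.62 mGal
Free-air anomaly = 979460.30 − 980309.18 + (1073.62) = 224.74 mGal
Bouguer slab correction = 0.04193 × 2.36 × 3479.0 = 344.26 mGal
Simple Bouguer anomaly = 224.74 − (344.26) = -119.52 mGal
Complete Bouguer anomaly = -119.52 + 2.52 = -117.00 mGal

-117.0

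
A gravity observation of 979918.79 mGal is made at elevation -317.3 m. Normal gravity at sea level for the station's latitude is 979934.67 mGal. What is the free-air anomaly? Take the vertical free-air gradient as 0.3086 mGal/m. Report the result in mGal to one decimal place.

-113.8

Free-air correction = 0.3086 × -317.3 = -97.92 mGal
Free-air anomaly = 979918.79 − 979934.67 + (-97.92) = -113.80 mGal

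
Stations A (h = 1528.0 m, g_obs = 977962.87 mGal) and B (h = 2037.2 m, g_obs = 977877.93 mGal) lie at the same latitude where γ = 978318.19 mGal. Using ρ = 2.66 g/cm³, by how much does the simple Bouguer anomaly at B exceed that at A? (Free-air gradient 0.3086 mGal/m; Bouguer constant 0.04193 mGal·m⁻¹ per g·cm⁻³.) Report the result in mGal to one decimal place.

15.4

Δg_SB(A) = 977962.87 − 978318.19 + 0.3086×1528.0 − 0.04193×2.66×1528.0 = -54.20 mGal
Δg_SB(B) = 977877.93 − 978318.19 + 0.3086×2037.2 − 0.04193×2.66×2037.2 = -38.80 mGal
Difference = -38.80 − (-54.20) = 15.40 mGal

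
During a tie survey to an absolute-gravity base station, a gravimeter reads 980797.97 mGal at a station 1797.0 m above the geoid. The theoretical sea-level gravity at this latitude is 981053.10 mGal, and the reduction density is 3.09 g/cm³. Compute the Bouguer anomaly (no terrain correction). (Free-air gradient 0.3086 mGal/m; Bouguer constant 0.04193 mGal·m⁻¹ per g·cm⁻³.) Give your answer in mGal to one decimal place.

66.6

Free-air correction = 0.3086 × 1797.0 = 554.55 mGal
Free-air anomaly = 980797.97 − 981053.10 + (554.55) = 299.42 mGal
Bouguer slab correction = 0.04193 × 3.09 × 1797.0 = 232.83 mGal
Simple Bouguer anomaly = 299.42 − (232.83) = 66.59 mGal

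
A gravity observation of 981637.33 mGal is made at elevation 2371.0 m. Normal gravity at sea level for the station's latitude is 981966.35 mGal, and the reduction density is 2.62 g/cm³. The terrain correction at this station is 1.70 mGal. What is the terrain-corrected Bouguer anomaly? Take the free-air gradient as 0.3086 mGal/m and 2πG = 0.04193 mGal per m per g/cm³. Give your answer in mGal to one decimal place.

143.9

Free-air correction = 0.3086 × 2371.0 = 731.69 mGal
Free-air anomaly = 981637.33 − 981966.35 + (731.69) = 402.67 mGal
Bouguer slab correction = 0.04193 × 2.62 × 2371.0 = 260.47 mGal
Simple Bouguer anomaly = 402.67 − (260.47) = 142.20 mGal
Complete Bouguer anomaly = 142.20 + 1.70 = 143.90 mGal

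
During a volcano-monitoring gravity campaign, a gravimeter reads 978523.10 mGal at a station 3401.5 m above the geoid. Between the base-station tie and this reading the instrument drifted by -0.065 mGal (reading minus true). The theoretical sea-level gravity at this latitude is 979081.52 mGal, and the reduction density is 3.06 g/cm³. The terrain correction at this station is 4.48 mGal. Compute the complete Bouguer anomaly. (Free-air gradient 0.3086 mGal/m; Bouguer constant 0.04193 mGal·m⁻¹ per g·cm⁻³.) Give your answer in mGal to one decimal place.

Drift-corrected reading = 978523.10 − (-0.065) = 978523.165 mGal
Free-air correction = 0.3086 × 3401.5 = 1049.70 mGal
Free-air anomaly = 978523.165 − 979081.52 + (1049.70) = 491.345 mGal
Bouguer slab correction = 0.04193 × 3.06 × 3401.5 = 436.43 mGal
Simple Bouguer anomaly = 491.345 − (436.43) = 54.915 mGal
Complete Bouguer anomaly = 54.915 + 4.48 = 59.395 mGal

59.4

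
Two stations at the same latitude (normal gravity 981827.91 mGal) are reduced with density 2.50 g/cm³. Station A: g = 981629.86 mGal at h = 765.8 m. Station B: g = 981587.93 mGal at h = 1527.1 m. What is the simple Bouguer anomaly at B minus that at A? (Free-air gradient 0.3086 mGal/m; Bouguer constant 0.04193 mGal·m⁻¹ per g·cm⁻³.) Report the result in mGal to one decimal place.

Δg_SB(A) = 981629.86 − 981827.91 + 0.3086×765.8 − 0.04193×2.50×765.8 = -42.00 mGal
Δg_SB(B) = 981587.93 − 981827.91 + 0.3086×1527.1 − 0.04193×2.50×1527.1 = 71.20 mGal
Difference = 71.20 − (-42.00) = 113.20 mGal

113.2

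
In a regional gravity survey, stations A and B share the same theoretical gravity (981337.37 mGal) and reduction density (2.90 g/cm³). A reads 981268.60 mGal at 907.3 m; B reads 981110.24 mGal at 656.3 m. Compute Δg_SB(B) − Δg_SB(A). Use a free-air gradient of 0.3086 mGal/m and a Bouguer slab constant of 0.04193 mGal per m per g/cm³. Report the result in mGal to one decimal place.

-205.3

Δg_SB(A) = 981268.60 − 981337.37 + 0.3086×907.3 − 0.04193×2.90×907.3 = 100.90 mGal
Δg_SB(B) = 981110.24 − 981337.37 + 0.3086×656.3 − 0.04193×2.90×656.3 = -104.40 mGal
Difference = -104.40 − (100.90) = -205.30 mGal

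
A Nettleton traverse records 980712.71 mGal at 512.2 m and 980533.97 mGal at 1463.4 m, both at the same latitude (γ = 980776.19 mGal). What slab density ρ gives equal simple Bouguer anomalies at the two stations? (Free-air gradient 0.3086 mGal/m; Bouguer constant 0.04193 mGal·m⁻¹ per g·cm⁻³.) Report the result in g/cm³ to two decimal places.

2.88

Δg_obs = 980533.97 − 980712.71 = -178.74 mGal over Δh = 1463.4 − 512.2 = 951.2 m
Equal Bouguer anomalies ⇒ Δg_obs + (0.3086 − 0.04193ρ)·Δh = 0
0.3086 − 0.04193ρ = −Δg_obs/Δh = 0.18791
ρ = (0.3086 − 0.18791) / 0.04193 = 2.88 g/cm³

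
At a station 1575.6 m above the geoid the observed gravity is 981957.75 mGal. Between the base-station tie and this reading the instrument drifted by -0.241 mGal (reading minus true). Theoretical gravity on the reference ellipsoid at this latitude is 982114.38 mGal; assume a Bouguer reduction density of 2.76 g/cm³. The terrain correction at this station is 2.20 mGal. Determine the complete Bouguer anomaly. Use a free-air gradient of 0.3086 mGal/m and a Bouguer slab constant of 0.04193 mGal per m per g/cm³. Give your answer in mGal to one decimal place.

149.7

Drift-corrected reading = 981957.75 − (-0.241) = 981957.991 mGal
Free-air correction = 0.3086 × 1575.6 = 486.23 mGal
Free-air anomaly = 981957.991 − 982114.38 + (486.23) = 329.841 mGal
Bouguer slab correction = 0.04193 × 2.76 × 1575.6 = 182.34 mGal
Simple Bouguer anomaly = 329.841 − (182.34) = 147.501 mGal
Complete Bouguer anomaly = 147.501 + 2.20 = 149.701 mGal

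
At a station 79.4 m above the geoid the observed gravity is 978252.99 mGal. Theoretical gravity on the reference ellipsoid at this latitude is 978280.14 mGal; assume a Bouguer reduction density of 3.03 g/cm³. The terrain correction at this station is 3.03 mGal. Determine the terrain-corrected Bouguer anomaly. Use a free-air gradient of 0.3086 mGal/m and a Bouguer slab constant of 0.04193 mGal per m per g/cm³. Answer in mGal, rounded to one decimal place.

Free-air correction = 0.3086 × 79.4 = 24.50 mGal
Free-air anomaly = 978252.99 − 978280.14 + (24.50) = -2.65 mGal
Bouguer slab correction = 0.04193 × 3.03 × 79.4 = 10.09 mGal
Simple Bouguer anomaly = -2.65 − (10.09) = -12.74 mGal
Complete Bouguer anomaly = -12.74 + 3.03 = -9.71 mGal

-9.7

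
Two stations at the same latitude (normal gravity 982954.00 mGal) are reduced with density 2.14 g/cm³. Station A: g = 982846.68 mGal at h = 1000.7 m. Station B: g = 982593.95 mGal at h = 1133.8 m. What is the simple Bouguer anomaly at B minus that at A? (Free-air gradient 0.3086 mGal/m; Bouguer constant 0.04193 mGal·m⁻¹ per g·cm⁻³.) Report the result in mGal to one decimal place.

Δg_SB(A) = 982846.68 − 982954.00 + 0.3086×1000.7 − 0.04193×2.14×1000.7 = 111.70 mGal
Δg_SB(B) = 982593.95 − 982954.00 + 0.3086×1133.8 − 0.04193×2.14×1133.8 = -111.90 mGal
Difference = -111.90 − (111.70) = -223.60 mGal

-223.6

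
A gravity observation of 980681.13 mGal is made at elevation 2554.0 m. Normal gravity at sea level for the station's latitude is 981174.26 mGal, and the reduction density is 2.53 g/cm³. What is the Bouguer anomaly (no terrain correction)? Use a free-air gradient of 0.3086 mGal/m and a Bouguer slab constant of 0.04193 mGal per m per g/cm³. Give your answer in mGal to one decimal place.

Free-air correction = 0.3086 × 2554.0 = 788.16 mGal
Free-air anomaly = 980681.13 − 981174.26 + (788.16) = 295.03 mGal
Bouguer slab correction = 0.04193 × 2.53 × 2554.0 = 270.94 mGal
Simple Bouguer anomaly = 295.03 − (270.94) = 24.09 mGal

24.1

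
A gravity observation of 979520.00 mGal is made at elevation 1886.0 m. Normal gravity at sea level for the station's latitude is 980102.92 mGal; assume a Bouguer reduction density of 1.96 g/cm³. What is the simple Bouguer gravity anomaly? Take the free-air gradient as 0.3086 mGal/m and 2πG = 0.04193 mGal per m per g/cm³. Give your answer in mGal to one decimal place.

Free-air correction = 0.3086 × 1886.0 = 582.02 mGal
Free-air anomaly = 979520.00 − 980102.92 + (582.02) = -0.90 mGal
Bouguer slab correction = 0.04193 × 1.96 × 1886.0 = 155.00 mGal
Simple Bouguer anomaly = -0.90 − (155.00) = -155.90 mGal

-155.9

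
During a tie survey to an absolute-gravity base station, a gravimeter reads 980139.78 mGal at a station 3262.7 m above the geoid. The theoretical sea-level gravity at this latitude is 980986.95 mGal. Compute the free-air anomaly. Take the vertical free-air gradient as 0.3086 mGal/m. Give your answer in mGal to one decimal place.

Free-air correction = 0.3086 × 3262.7 = 1006.87 mGal
Free-air anomaly = 980139.78 − 980986.95 + (1006.87) = 159.70 mGal

159.7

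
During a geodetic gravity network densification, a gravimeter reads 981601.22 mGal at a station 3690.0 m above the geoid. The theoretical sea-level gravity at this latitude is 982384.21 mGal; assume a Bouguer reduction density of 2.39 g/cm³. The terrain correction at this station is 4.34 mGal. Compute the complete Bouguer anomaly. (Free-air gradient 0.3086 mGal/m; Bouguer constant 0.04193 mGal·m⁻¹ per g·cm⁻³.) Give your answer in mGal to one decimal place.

-9.7

Free-air correction = 0.3086 × 3690.0 = 1138.73 mGal
Free-air anomaly = 981601.22 − 982384.21 + (1138.73) = 355.74 mGal
Bouguer slab correction = 0.04193 × 2.39 × 3690.0 = 369.78 mGal
Simple Bouguer anomaly = 355.74 − (369.78) = -14.04 mGal
Complete Bouguer anomaly = -14.04 + 4.34 = -9.70 mGal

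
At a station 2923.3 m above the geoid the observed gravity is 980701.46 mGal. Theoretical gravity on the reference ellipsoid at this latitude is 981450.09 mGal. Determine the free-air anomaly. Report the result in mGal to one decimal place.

153.5

Free-air correction = 0.3086 × 2923.3 = 902.13 mGal
Free-air anomaly = 980701.46 − 981450.09 + (902.13) = 153.50 mGal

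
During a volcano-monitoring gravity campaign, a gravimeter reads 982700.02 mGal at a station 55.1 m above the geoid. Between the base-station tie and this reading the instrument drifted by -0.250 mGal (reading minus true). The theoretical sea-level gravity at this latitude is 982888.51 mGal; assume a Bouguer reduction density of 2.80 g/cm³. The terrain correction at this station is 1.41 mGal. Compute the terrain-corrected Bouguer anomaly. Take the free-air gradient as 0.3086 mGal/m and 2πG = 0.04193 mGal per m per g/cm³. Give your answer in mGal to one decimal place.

Drift-corrected reading = 982700.02 − (-0.250) = 982700.270 mGal
Free-air correction = 0.3086 × 55.1 = 17.00 mGal
Free-air anomaly = 982700.270 − 982888.51 + (17.00) = -171.240 mGal
Bouguer slab correction = 0.04193 × 2.80 × 55.1 = 6.47 mGal
Simple Bouguer anomaly = -171.240 − (6.47) = -177.710 mGal
Complete Bouguer anomaly = -177.710 + 1.41 = -176.300 mGal

-176.3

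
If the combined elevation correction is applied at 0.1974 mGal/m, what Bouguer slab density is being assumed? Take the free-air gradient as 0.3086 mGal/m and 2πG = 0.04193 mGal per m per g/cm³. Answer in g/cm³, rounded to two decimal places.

0.1974 = 0.3086 − 0.04193 × ρ
ρ = (0.3086 − 0.1974) / 0.04193 = 2.65 g/cm³

2.65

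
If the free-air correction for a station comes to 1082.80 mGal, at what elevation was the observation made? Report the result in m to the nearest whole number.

3509

h = 1082.80 / 0.3086 = 3508.75 m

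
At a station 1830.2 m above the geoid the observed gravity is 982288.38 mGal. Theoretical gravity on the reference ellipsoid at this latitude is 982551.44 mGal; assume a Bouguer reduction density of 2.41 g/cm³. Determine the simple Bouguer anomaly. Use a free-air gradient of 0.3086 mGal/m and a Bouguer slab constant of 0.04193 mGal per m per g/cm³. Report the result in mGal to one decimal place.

116.8

Free-air correction = 0.3086 × 1830.2 = 564.80 mGal
Free-air anomaly = 982288.38 − 982551.44 + (564.80) = 301.74 mGal
Bouguer slab correction = 0.04193 × 2.41 × 1830.2 = 184.94 mGal
Simple Bouguer anomaly = 301.74 − (184.94) = 116.80 mGal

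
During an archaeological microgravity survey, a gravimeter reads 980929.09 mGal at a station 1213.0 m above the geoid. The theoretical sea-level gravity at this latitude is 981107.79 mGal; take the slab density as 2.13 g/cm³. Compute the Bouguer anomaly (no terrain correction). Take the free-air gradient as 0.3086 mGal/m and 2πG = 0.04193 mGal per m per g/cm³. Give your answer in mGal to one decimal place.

87.3

Free-air correction = 0.3086 × 1213.0 = 374.33 mGal
Free-air anomaly = 980929.09 − 981107.79 + (374.33) = 195.63 mGal
Bouguer slab correction = 0.04193 × 2.13 × 1213.0 = 108.33 mGal
Simple Bouguer anomaly = 195.63 − (108.33) = 87.30 mGal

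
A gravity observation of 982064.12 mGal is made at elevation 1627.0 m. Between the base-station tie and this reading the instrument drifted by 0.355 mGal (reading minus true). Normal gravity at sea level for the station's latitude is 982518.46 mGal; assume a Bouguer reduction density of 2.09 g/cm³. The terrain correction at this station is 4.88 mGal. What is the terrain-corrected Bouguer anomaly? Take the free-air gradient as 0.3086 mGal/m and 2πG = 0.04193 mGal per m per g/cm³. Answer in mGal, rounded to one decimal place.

-90.3

Drift-corrected reading = 982064.12 − (0.355) = 982063.765 mGal
Free-air correction = 0.3086 × 1627.0 = 502.09 mGal
Free-air anomaly = 982063.765 − 982518.46 + (502.09) = 47.395 mGal
Bouguer slab correction = 0.04193 × 2.09 × 1627.0 = 142.58 mGal
Simple Bouguer anomaly = 47.395 − (142.58) = -95.185 mGal
Complete Bouguer anomaly = -95.185 + 4.88 = -90.305 mGal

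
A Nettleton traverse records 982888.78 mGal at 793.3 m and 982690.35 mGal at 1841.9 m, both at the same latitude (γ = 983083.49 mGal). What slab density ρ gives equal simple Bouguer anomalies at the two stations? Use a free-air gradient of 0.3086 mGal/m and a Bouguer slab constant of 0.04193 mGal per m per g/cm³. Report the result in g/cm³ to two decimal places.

Δg_obs = 982690.35 − 982888.78 = -198.43 mGal over Δh = 1841.9 − 793.3 = 1048.6 m
Equal Bouguer anomalies ⇒ Δg_obs + (0.3086 − 0.04193ρ)·Δh = 0
0.3086 − 0.04193ρ = −Δg_obs/Δh = 0.18923
ρ = (0.3086 − 0.18923) / 0.04193 = 2.85 g/cm³

2.85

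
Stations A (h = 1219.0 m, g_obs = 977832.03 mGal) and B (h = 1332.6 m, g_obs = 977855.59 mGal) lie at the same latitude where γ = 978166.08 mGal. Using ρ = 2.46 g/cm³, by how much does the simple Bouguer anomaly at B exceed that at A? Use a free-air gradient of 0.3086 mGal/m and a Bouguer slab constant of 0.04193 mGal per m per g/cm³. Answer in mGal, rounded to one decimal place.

Δg_SB(A) = 977832.03 − 978166.08 + 0.3086×1219.0 − 0.04193×2.46×1219.0 = -83.60 mGal
Δg_SB(B) = 977855.59 − 978166.08 + 0.3086×1332.6 − 0.04193×2.46×1332.6 = -36.70 mGal
Difference = -36.70 − (-83.60) = 46.90 mGal

46.9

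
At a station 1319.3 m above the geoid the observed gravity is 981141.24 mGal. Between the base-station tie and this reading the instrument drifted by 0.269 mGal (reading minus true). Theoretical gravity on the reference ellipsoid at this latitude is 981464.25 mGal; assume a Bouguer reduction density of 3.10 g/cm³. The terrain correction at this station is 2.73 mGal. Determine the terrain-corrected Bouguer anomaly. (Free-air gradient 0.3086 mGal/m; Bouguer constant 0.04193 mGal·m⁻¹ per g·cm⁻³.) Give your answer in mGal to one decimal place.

Drift-corrected reading = 981141.24 − (0.269) = 981140.971 mGal
Free-air correction = 0.3086 × 1319.3 = 407.14 mGal
Free-air anomaly = 981140.971 − 981464.25 + (407.14) = 83.861 mGal
Bouguer slab correction = 0.04193 × 3.10 × 1319.3 = 171.49 mGal
Simple Bouguer anomaly = 83.861 − (171.49) = -87.629 mGal
Complete Bouguer anomaly = -87.629 + 2.73 = -84.899 mGal

-84.9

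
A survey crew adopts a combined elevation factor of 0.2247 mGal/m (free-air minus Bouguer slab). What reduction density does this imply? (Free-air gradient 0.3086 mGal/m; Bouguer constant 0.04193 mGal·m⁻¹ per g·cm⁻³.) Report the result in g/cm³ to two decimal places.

2.00

0.2247 = 0.3086 − 0.04193 × ρ
ρ = (0.3086 − 0.2247) / 0.04193 = 2.00 g/cm³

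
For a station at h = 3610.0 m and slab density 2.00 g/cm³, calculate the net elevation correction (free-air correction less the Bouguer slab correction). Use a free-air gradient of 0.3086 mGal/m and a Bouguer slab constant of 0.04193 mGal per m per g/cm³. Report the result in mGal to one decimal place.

Combined gradient = 0.3086 − 0.04193 × 2.00 = 0.2247400 mGal/m
Combined elevation correction = 0.2247400 × 3610.0 = 811.3 mGal

811.3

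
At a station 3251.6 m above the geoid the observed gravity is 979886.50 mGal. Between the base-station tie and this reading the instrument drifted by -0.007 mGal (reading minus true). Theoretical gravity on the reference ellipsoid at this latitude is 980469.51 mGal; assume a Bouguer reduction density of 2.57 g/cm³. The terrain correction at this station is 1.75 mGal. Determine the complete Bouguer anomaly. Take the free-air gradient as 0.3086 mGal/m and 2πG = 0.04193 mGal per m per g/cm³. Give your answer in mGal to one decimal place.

71.8

Drift-corrected reading = 979886.50 − (-0.007) = 979886.507 mGal
Free-air correction = 0.3086 × 3251.6 = 1003.44 mGal
Free-air anomaly = 979886.507 − 980469.51 + (1003.44) = 420.437 mGal
Bouguer slab correction = 0.04193 × 2.57 × 3251.6 = 350.39 mGal
Simple Bouguer anomaly = 420.437 − (350.39) = 70.047 mGal
Complete Bouguer anomaly = 70.047 + 1.75 = 71.797 mGal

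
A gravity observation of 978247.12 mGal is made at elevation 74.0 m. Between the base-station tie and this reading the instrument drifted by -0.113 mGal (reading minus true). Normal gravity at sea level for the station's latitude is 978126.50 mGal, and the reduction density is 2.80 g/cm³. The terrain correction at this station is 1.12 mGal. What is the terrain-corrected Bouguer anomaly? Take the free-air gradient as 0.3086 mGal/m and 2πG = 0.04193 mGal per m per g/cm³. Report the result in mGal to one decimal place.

Drift-corrected reading = 978247.12 − (-0.113) = 978247.233 mGal
Free-air correction = 0.3086 × 74.0 = 22.84 mGal
Free-air anomaly = 978247.233 − 978126.50 + (22.84) = 143.573 mGal
Bouguer slab correction = 0.04193 × 2.80 × 74.0 = 8.69 mGal
Simple Bouguer anomaly = 143.573 − (8.69) = 134.883 mGal
Complete Bouguer anomaly = 134.883 + 1.12 = 136.003 mGal

136.0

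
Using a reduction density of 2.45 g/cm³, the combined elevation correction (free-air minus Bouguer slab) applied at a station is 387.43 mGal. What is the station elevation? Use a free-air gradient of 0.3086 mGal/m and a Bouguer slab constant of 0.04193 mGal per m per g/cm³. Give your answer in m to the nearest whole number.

Combined gradient = 0.3086 − 0.04193 × 2.45 = 0.2058715 mGal/m
h = 387.43 / 0.2058715 = 1881.90 m

1882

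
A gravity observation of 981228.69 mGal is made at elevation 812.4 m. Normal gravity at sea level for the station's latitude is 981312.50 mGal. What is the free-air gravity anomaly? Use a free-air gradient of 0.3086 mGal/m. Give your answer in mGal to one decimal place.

166.9

Free-air correction = 0.3086 × 812.4 = 250.71 mGal
Free-air anomaly = 981228.69 − 981312.50 + (250.71) = 166.90 mGal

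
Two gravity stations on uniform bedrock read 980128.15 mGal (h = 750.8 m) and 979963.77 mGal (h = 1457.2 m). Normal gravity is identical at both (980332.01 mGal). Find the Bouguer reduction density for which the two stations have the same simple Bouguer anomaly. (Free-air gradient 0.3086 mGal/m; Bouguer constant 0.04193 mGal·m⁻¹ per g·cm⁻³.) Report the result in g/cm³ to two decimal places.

1.81

Δg_obs = 979963.77 − 980128.15 = -164.38 mGal over Δh = 1457.2 − 750.8 = 706.4 m
Equal Bouguer anomalies ⇒ Δg_obs + (0.3086 − 0.04193ρ)·Δh = 0
0.3086 − 0.04193ρ = −Δg_obs/Δh = 0.23270
ρ = (0.3086 − 0.23270) / 0.04193 = 1.81 g/cm³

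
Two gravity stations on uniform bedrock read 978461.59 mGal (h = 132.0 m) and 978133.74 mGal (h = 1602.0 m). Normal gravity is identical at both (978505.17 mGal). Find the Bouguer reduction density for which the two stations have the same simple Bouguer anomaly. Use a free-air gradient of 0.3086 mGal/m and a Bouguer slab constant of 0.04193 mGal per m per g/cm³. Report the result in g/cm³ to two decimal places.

Δg_obs = 978133.74 − 978461.59 = -327.85 mGal over Δh = 1602.0 − 132.0 = 1470.0 m
Equal Bouguer anomalies ⇒ Δg_obs + (0.3086 − 0.04193ρ)·Δh = 0
0.3086 − 0.04193ρ = −Δg_obs/Δh = 0.22303
ρ = (0.3086 − 0.22303) / 0.04193 = 2.04 g/cm³

2.04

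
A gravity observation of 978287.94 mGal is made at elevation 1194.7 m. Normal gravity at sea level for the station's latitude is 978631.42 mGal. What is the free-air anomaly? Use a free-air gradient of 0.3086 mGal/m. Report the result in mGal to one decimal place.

25.2

Free-air correction = 0.3086 × 1194.7 = 368.68 mGal
Free-air anomaly = 978287.94 − 978631.42 + (368.68) = 25.20 mGal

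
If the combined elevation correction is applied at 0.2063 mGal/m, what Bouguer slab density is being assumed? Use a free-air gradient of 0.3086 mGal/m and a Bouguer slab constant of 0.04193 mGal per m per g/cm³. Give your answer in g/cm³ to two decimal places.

2.44

0.2063 = 0.3086 − 0.04193 × ρ
ρ = (0.3086 − 0.2063) / 0.04193 = 2.44 g/cm³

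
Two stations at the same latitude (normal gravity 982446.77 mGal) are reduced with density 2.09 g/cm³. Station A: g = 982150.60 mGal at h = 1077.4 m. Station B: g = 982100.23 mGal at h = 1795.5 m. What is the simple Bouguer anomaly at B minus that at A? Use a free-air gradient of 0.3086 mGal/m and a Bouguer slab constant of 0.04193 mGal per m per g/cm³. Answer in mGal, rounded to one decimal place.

108.3

Δg_SB(A) = 982150.60 − 982446.77 + 0.3086×1077.4 − 0.04193×2.09×1077.4 = -58.10 mGal
Δg_SB(B) = 982100.23 − 982446.77 + 0.3086×1795.5 − 0.04193×2.09×1795.5 = 50.20 mGal
Difference = 50.20 − (-58.10) = 108.30 mGal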